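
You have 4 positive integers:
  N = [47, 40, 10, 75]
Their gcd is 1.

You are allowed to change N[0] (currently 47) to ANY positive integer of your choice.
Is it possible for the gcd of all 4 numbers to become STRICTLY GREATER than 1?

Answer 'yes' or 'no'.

Answer: yes

Derivation:
Current gcd = 1
gcd of all OTHER numbers (without N[0]=47): gcd([40, 10, 75]) = 5
The new gcd after any change is gcd(5, new_value).
This can be at most 5.
Since 5 > old gcd 1, the gcd CAN increase (e.g., set N[0] = 5).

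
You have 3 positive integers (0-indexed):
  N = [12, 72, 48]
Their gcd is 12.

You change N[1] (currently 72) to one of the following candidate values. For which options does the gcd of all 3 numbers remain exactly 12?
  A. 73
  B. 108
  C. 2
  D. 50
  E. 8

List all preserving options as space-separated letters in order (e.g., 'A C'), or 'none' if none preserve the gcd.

Answer: B

Derivation:
Old gcd = 12; gcd of others (without N[1]) = 12
New gcd for candidate v: gcd(12, v). Preserves old gcd iff gcd(12, v) = 12.
  Option A: v=73, gcd(12,73)=1 -> changes
  Option B: v=108, gcd(12,108)=12 -> preserves
  Option C: v=2, gcd(12,2)=2 -> changes
  Option D: v=50, gcd(12,50)=2 -> changes
  Option E: v=8, gcd(12,8)=4 -> changes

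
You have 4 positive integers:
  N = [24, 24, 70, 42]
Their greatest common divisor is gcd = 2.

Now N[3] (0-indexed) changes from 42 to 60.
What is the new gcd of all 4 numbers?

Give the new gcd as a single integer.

Numbers: [24, 24, 70, 42], gcd = 2
Change: index 3, 42 -> 60
gcd of the OTHER numbers (without index 3): gcd([24, 24, 70]) = 2
New gcd = gcd(g_others, new_val) = gcd(2, 60) = 2

Answer: 2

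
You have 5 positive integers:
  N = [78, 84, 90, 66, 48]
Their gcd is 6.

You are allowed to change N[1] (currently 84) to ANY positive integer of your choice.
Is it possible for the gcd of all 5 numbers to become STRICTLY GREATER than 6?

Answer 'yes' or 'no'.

Current gcd = 6
gcd of all OTHER numbers (without N[1]=84): gcd([78, 90, 66, 48]) = 6
The new gcd after any change is gcd(6, new_value).
This can be at most 6.
Since 6 = old gcd 6, the gcd can only stay the same or decrease.

Answer: no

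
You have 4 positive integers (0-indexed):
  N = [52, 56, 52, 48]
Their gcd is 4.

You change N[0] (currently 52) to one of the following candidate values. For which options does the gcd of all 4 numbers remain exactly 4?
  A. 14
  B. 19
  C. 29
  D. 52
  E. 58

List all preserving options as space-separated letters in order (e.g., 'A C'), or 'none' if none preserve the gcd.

Answer: D

Derivation:
Old gcd = 4; gcd of others (without N[0]) = 4
New gcd for candidate v: gcd(4, v). Preserves old gcd iff gcd(4, v) = 4.
  Option A: v=14, gcd(4,14)=2 -> changes
  Option B: v=19, gcd(4,19)=1 -> changes
  Option C: v=29, gcd(4,29)=1 -> changes
  Option D: v=52, gcd(4,52)=4 -> preserves
  Option E: v=58, gcd(4,58)=2 -> changes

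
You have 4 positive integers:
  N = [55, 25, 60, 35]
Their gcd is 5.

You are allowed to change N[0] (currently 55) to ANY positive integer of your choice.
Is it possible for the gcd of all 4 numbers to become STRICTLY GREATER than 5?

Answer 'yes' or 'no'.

Answer: no

Derivation:
Current gcd = 5
gcd of all OTHER numbers (without N[0]=55): gcd([25, 60, 35]) = 5
The new gcd after any change is gcd(5, new_value).
This can be at most 5.
Since 5 = old gcd 5, the gcd can only stay the same or decrease.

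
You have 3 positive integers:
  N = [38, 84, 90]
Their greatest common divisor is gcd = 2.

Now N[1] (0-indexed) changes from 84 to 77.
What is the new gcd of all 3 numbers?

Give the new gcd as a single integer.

Numbers: [38, 84, 90], gcd = 2
Change: index 1, 84 -> 77
gcd of the OTHER numbers (without index 1): gcd([38, 90]) = 2
New gcd = gcd(g_others, new_val) = gcd(2, 77) = 1

Answer: 1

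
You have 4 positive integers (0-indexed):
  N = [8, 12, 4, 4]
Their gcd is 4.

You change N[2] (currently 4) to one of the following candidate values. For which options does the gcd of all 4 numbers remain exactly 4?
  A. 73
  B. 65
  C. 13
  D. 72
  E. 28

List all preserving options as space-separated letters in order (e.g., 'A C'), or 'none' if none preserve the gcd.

Answer: D E

Derivation:
Old gcd = 4; gcd of others (without N[2]) = 4
New gcd for candidate v: gcd(4, v). Preserves old gcd iff gcd(4, v) = 4.
  Option A: v=73, gcd(4,73)=1 -> changes
  Option B: v=65, gcd(4,65)=1 -> changes
  Option C: v=13, gcd(4,13)=1 -> changes
  Option D: v=72, gcd(4,72)=4 -> preserves
  Option E: v=28, gcd(4,28)=4 -> preserves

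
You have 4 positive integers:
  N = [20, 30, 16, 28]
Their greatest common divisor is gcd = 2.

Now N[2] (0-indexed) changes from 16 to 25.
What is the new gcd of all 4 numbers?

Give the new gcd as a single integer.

Numbers: [20, 30, 16, 28], gcd = 2
Change: index 2, 16 -> 25
gcd of the OTHER numbers (without index 2): gcd([20, 30, 28]) = 2
New gcd = gcd(g_others, new_val) = gcd(2, 25) = 1

Answer: 1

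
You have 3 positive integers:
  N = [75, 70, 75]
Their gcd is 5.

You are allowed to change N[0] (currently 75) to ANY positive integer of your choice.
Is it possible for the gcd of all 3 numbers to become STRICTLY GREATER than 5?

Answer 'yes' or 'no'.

Answer: no

Derivation:
Current gcd = 5
gcd of all OTHER numbers (without N[0]=75): gcd([70, 75]) = 5
The new gcd after any change is gcd(5, new_value).
This can be at most 5.
Since 5 = old gcd 5, the gcd can only stay the same or decrease.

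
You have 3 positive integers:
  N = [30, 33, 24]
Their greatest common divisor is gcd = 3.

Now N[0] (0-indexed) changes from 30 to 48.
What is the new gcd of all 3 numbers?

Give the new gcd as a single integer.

Answer: 3

Derivation:
Numbers: [30, 33, 24], gcd = 3
Change: index 0, 30 -> 48
gcd of the OTHER numbers (without index 0): gcd([33, 24]) = 3
New gcd = gcd(g_others, new_val) = gcd(3, 48) = 3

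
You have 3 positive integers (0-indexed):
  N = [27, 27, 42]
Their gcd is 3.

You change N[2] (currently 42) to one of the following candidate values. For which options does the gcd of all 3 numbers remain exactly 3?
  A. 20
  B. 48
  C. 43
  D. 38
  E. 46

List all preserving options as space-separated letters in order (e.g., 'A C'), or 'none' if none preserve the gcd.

Old gcd = 3; gcd of others (without N[2]) = 27
New gcd for candidate v: gcd(27, v). Preserves old gcd iff gcd(27, v) = 3.
  Option A: v=20, gcd(27,20)=1 -> changes
  Option B: v=48, gcd(27,48)=3 -> preserves
  Option C: v=43, gcd(27,43)=1 -> changes
  Option D: v=38, gcd(27,38)=1 -> changes
  Option E: v=46, gcd(27,46)=1 -> changes

Answer: B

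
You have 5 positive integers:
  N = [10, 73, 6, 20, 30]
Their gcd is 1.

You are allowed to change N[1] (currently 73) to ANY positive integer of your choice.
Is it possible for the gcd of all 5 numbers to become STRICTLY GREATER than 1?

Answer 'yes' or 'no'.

Current gcd = 1
gcd of all OTHER numbers (without N[1]=73): gcd([10, 6, 20, 30]) = 2
The new gcd after any change is gcd(2, new_value).
This can be at most 2.
Since 2 > old gcd 1, the gcd CAN increase (e.g., set N[1] = 2).

Answer: yes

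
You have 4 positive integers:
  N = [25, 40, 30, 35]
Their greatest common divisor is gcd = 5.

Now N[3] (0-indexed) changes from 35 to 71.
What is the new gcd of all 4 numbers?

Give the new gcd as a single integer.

Numbers: [25, 40, 30, 35], gcd = 5
Change: index 3, 35 -> 71
gcd of the OTHER numbers (without index 3): gcd([25, 40, 30]) = 5
New gcd = gcd(g_others, new_val) = gcd(5, 71) = 1

Answer: 1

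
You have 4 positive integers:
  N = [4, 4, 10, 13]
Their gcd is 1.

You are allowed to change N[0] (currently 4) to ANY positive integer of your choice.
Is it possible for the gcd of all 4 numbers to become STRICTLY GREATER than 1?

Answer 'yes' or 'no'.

Answer: no

Derivation:
Current gcd = 1
gcd of all OTHER numbers (without N[0]=4): gcd([4, 10, 13]) = 1
The new gcd after any change is gcd(1, new_value).
This can be at most 1.
Since 1 = old gcd 1, the gcd can only stay the same or decrease.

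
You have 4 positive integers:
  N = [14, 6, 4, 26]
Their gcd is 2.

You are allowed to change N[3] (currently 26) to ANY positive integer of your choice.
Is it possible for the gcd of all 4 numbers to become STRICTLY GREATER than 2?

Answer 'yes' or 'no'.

Current gcd = 2
gcd of all OTHER numbers (without N[3]=26): gcd([14, 6, 4]) = 2
The new gcd after any change is gcd(2, new_value).
This can be at most 2.
Since 2 = old gcd 2, the gcd can only stay the same or decrease.

Answer: no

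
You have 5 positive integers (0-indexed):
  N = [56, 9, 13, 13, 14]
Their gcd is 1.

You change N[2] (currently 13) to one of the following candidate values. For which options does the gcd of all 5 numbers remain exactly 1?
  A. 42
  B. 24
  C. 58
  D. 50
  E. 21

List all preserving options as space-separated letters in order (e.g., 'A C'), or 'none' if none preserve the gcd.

Answer: A B C D E

Derivation:
Old gcd = 1; gcd of others (without N[2]) = 1
New gcd for candidate v: gcd(1, v). Preserves old gcd iff gcd(1, v) = 1.
  Option A: v=42, gcd(1,42)=1 -> preserves
  Option B: v=24, gcd(1,24)=1 -> preserves
  Option C: v=58, gcd(1,58)=1 -> preserves
  Option D: v=50, gcd(1,50)=1 -> preserves
  Option E: v=21, gcd(1,21)=1 -> preserves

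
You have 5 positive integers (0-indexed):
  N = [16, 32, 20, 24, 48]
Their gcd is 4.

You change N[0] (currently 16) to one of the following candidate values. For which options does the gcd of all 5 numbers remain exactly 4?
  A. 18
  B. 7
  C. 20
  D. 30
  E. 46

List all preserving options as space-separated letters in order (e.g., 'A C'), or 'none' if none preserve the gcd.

Answer: C

Derivation:
Old gcd = 4; gcd of others (without N[0]) = 4
New gcd for candidate v: gcd(4, v). Preserves old gcd iff gcd(4, v) = 4.
  Option A: v=18, gcd(4,18)=2 -> changes
  Option B: v=7, gcd(4,7)=1 -> changes
  Option C: v=20, gcd(4,20)=4 -> preserves
  Option D: v=30, gcd(4,30)=2 -> changes
  Option E: v=46, gcd(4,46)=2 -> changes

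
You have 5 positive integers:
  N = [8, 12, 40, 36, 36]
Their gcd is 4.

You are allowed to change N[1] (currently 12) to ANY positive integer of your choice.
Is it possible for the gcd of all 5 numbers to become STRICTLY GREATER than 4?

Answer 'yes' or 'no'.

Current gcd = 4
gcd of all OTHER numbers (without N[1]=12): gcd([8, 40, 36, 36]) = 4
The new gcd after any change is gcd(4, new_value).
This can be at most 4.
Since 4 = old gcd 4, the gcd can only stay the same or decrease.

Answer: no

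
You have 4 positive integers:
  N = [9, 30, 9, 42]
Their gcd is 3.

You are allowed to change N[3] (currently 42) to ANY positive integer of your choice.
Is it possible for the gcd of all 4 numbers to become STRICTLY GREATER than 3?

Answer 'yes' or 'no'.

Current gcd = 3
gcd of all OTHER numbers (without N[3]=42): gcd([9, 30, 9]) = 3
The new gcd after any change is gcd(3, new_value).
This can be at most 3.
Since 3 = old gcd 3, the gcd can only stay the same or decrease.

Answer: no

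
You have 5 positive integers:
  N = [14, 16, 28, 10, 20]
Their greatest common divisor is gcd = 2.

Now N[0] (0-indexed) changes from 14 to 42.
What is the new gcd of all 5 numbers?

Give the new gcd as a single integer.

Numbers: [14, 16, 28, 10, 20], gcd = 2
Change: index 0, 14 -> 42
gcd of the OTHER numbers (without index 0): gcd([16, 28, 10, 20]) = 2
New gcd = gcd(g_others, new_val) = gcd(2, 42) = 2

Answer: 2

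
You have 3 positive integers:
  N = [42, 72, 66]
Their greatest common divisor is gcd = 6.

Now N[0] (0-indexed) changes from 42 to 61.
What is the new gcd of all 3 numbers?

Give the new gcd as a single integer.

Numbers: [42, 72, 66], gcd = 6
Change: index 0, 42 -> 61
gcd of the OTHER numbers (without index 0): gcd([72, 66]) = 6
New gcd = gcd(g_others, new_val) = gcd(6, 61) = 1

Answer: 1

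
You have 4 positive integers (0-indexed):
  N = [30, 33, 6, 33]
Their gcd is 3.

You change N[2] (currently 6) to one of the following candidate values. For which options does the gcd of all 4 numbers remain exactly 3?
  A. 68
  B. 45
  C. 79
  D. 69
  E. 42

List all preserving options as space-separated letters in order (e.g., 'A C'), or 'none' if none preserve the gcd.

Old gcd = 3; gcd of others (without N[2]) = 3
New gcd for candidate v: gcd(3, v). Preserves old gcd iff gcd(3, v) = 3.
  Option A: v=68, gcd(3,68)=1 -> changes
  Option B: v=45, gcd(3,45)=3 -> preserves
  Option C: v=79, gcd(3,79)=1 -> changes
  Option D: v=69, gcd(3,69)=3 -> preserves
  Option E: v=42, gcd(3,42)=3 -> preserves

Answer: B D E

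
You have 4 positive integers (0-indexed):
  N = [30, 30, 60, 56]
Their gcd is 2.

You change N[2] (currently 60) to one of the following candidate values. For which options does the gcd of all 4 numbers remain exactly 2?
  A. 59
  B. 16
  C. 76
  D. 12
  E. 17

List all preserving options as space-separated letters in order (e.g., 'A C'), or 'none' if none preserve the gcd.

Answer: B C D

Derivation:
Old gcd = 2; gcd of others (without N[2]) = 2
New gcd for candidate v: gcd(2, v). Preserves old gcd iff gcd(2, v) = 2.
  Option A: v=59, gcd(2,59)=1 -> changes
  Option B: v=16, gcd(2,16)=2 -> preserves
  Option C: v=76, gcd(2,76)=2 -> preserves
  Option D: v=12, gcd(2,12)=2 -> preserves
  Option E: v=17, gcd(2,17)=1 -> changes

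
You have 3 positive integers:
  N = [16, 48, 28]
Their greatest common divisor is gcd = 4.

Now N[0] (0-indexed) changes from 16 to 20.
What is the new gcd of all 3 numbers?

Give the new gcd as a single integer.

Numbers: [16, 48, 28], gcd = 4
Change: index 0, 16 -> 20
gcd of the OTHER numbers (without index 0): gcd([48, 28]) = 4
New gcd = gcd(g_others, new_val) = gcd(4, 20) = 4

Answer: 4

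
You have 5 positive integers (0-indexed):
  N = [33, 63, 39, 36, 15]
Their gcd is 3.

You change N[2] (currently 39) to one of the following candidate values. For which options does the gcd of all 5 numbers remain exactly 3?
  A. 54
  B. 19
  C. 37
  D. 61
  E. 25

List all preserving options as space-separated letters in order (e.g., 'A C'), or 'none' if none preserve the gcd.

Answer: A

Derivation:
Old gcd = 3; gcd of others (without N[2]) = 3
New gcd for candidate v: gcd(3, v). Preserves old gcd iff gcd(3, v) = 3.
  Option A: v=54, gcd(3,54)=3 -> preserves
  Option B: v=19, gcd(3,19)=1 -> changes
  Option C: v=37, gcd(3,37)=1 -> changes
  Option D: v=61, gcd(3,61)=1 -> changes
  Option E: v=25, gcd(3,25)=1 -> changes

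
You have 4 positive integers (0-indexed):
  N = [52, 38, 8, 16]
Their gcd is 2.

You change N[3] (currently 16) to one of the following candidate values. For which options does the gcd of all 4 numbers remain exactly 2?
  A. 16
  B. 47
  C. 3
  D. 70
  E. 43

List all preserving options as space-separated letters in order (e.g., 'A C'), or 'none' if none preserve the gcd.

Old gcd = 2; gcd of others (without N[3]) = 2
New gcd for candidate v: gcd(2, v). Preserves old gcd iff gcd(2, v) = 2.
  Option A: v=16, gcd(2,16)=2 -> preserves
  Option B: v=47, gcd(2,47)=1 -> changes
  Option C: v=3, gcd(2,3)=1 -> changes
  Option D: v=70, gcd(2,70)=2 -> preserves
  Option E: v=43, gcd(2,43)=1 -> changes

Answer: A D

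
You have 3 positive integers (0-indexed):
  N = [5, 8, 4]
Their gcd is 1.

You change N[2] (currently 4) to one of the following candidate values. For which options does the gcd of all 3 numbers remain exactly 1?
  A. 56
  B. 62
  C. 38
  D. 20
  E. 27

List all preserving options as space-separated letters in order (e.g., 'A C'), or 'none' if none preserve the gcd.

Old gcd = 1; gcd of others (without N[2]) = 1
New gcd for candidate v: gcd(1, v). Preserves old gcd iff gcd(1, v) = 1.
  Option A: v=56, gcd(1,56)=1 -> preserves
  Option B: v=62, gcd(1,62)=1 -> preserves
  Option C: v=38, gcd(1,38)=1 -> preserves
  Option D: v=20, gcd(1,20)=1 -> preserves
  Option E: v=27, gcd(1,27)=1 -> preserves

Answer: A B C D E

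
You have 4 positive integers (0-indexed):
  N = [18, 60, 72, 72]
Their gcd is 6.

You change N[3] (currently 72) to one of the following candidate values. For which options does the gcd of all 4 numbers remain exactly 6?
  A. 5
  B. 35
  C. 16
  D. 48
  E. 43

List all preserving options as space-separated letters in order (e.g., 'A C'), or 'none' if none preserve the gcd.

Answer: D

Derivation:
Old gcd = 6; gcd of others (without N[3]) = 6
New gcd for candidate v: gcd(6, v). Preserves old gcd iff gcd(6, v) = 6.
  Option A: v=5, gcd(6,5)=1 -> changes
  Option B: v=35, gcd(6,35)=1 -> changes
  Option C: v=16, gcd(6,16)=2 -> changes
  Option D: v=48, gcd(6,48)=6 -> preserves
  Option E: v=43, gcd(6,43)=1 -> changes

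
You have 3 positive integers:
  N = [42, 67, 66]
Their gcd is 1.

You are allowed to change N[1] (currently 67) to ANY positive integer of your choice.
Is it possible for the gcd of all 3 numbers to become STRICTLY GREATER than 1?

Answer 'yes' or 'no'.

Answer: yes

Derivation:
Current gcd = 1
gcd of all OTHER numbers (without N[1]=67): gcd([42, 66]) = 6
The new gcd after any change is gcd(6, new_value).
This can be at most 6.
Since 6 > old gcd 1, the gcd CAN increase (e.g., set N[1] = 6).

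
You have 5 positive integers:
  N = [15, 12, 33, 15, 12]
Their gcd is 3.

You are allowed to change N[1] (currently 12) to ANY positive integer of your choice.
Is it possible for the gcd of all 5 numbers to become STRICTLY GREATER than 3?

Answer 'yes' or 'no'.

Answer: no

Derivation:
Current gcd = 3
gcd of all OTHER numbers (without N[1]=12): gcd([15, 33, 15, 12]) = 3
The new gcd after any change is gcd(3, new_value).
This can be at most 3.
Since 3 = old gcd 3, the gcd can only stay the same or decrease.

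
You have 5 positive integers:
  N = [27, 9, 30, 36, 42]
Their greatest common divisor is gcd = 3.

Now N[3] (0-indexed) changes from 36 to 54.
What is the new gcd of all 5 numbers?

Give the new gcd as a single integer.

Answer: 3

Derivation:
Numbers: [27, 9, 30, 36, 42], gcd = 3
Change: index 3, 36 -> 54
gcd of the OTHER numbers (without index 3): gcd([27, 9, 30, 42]) = 3
New gcd = gcd(g_others, new_val) = gcd(3, 54) = 3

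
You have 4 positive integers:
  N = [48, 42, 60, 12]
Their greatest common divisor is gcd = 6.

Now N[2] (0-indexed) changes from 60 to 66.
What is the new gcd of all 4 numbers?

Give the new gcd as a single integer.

Answer: 6

Derivation:
Numbers: [48, 42, 60, 12], gcd = 6
Change: index 2, 60 -> 66
gcd of the OTHER numbers (without index 2): gcd([48, 42, 12]) = 6
New gcd = gcd(g_others, new_val) = gcd(6, 66) = 6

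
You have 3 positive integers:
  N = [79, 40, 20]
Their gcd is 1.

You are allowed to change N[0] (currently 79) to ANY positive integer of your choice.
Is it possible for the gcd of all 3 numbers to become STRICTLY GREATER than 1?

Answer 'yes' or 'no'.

Answer: yes

Derivation:
Current gcd = 1
gcd of all OTHER numbers (without N[0]=79): gcd([40, 20]) = 20
The new gcd after any change is gcd(20, new_value).
This can be at most 20.
Since 20 > old gcd 1, the gcd CAN increase (e.g., set N[0] = 20).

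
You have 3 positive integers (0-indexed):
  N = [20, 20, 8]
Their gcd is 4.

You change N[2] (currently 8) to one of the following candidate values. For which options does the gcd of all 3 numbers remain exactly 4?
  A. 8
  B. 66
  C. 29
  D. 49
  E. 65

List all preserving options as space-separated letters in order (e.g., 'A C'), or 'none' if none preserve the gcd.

Old gcd = 4; gcd of others (without N[2]) = 20
New gcd for candidate v: gcd(20, v). Preserves old gcd iff gcd(20, v) = 4.
  Option A: v=8, gcd(20,8)=4 -> preserves
  Option B: v=66, gcd(20,66)=2 -> changes
  Option C: v=29, gcd(20,29)=1 -> changes
  Option D: v=49, gcd(20,49)=1 -> changes
  Option E: v=65, gcd(20,65)=5 -> changes

Answer: A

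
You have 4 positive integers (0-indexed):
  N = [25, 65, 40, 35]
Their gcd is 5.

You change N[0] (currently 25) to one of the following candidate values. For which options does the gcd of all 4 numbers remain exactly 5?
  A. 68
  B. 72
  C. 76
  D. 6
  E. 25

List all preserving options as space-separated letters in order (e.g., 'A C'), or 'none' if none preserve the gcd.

Answer: E

Derivation:
Old gcd = 5; gcd of others (without N[0]) = 5
New gcd for candidate v: gcd(5, v). Preserves old gcd iff gcd(5, v) = 5.
  Option A: v=68, gcd(5,68)=1 -> changes
  Option B: v=72, gcd(5,72)=1 -> changes
  Option C: v=76, gcd(5,76)=1 -> changes
  Option D: v=6, gcd(5,6)=1 -> changes
  Option E: v=25, gcd(5,25)=5 -> preserves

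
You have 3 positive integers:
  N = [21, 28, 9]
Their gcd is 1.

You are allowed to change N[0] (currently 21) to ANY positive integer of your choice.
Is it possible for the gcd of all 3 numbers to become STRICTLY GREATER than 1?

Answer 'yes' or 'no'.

Answer: no

Derivation:
Current gcd = 1
gcd of all OTHER numbers (without N[0]=21): gcd([28, 9]) = 1
The new gcd after any change is gcd(1, new_value).
This can be at most 1.
Since 1 = old gcd 1, the gcd can only stay the same or decrease.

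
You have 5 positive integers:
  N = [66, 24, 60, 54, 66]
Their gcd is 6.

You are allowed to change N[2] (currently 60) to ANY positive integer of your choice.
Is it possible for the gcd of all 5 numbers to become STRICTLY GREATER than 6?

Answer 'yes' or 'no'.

Current gcd = 6
gcd of all OTHER numbers (without N[2]=60): gcd([66, 24, 54, 66]) = 6
The new gcd after any change is gcd(6, new_value).
This can be at most 6.
Since 6 = old gcd 6, the gcd can only stay the same or decrease.

Answer: no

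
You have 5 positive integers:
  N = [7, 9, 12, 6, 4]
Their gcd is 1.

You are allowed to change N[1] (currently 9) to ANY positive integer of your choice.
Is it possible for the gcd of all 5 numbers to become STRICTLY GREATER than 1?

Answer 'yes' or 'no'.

Answer: no

Derivation:
Current gcd = 1
gcd of all OTHER numbers (without N[1]=9): gcd([7, 12, 6, 4]) = 1
The new gcd after any change is gcd(1, new_value).
This can be at most 1.
Since 1 = old gcd 1, the gcd can only stay the same or decrease.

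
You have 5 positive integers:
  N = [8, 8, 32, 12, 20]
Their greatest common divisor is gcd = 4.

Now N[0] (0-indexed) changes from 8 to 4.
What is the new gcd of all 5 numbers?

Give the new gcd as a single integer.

Numbers: [8, 8, 32, 12, 20], gcd = 4
Change: index 0, 8 -> 4
gcd of the OTHER numbers (without index 0): gcd([8, 32, 12, 20]) = 4
New gcd = gcd(g_others, new_val) = gcd(4, 4) = 4

Answer: 4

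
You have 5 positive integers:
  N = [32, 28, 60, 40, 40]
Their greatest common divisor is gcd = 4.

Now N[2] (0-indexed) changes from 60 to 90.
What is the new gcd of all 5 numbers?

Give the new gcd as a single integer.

Answer: 2

Derivation:
Numbers: [32, 28, 60, 40, 40], gcd = 4
Change: index 2, 60 -> 90
gcd of the OTHER numbers (without index 2): gcd([32, 28, 40, 40]) = 4
New gcd = gcd(g_others, new_val) = gcd(4, 90) = 2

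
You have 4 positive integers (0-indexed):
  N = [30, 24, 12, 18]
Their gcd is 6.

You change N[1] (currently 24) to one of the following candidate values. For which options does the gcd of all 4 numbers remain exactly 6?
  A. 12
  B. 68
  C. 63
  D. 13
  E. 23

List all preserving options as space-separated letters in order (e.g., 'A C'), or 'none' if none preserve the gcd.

Answer: A

Derivation:
Old gcd = 6; gcd of others (without N[1]) = 6
New gcd for candidate v: gcd(6, v). Preserves old gcd iff gcd(6, v) = 6.
  Option A: v=12, gcd(6,12)=6 -> preserves
  Option B: v=68, gcd(6,68)=2 -> changes
  Option C: v=63, gcd(6,63)=3 -> changes
  Option D: v=13, gcd(6,13)=1 -> changes
  Option E: v=23, gcd(6,23)=1 -> changes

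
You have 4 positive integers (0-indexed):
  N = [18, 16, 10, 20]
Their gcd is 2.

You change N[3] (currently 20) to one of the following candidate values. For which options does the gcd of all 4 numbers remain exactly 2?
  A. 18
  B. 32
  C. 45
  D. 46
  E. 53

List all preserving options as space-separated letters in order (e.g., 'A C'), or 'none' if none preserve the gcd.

Old gcd = 2; gcd of others (without N[3]) = 2
New gcd for candidate v: gcd(2, v). Preserves old gcd iff gcd(2, v) = 2.
  Option A: v=18, gcd(2,18)=2 -> preserves
  Option B: v=32, gcd(2,32)=2 -> preserves
  Option C: v=45, gcd(2,45)=1 -> changes
  Option D: v=46, gcd(2,46)=2 -> preserves
  Option E: v=53, gcd(2,53)=1 -> changes

Answer: A B D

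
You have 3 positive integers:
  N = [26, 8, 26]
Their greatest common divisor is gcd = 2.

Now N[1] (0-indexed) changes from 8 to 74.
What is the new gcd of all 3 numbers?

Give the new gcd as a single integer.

Numbers: [26, 8, 26], gcd = 2
Change: index 1, 8 -> 74
gcd of the OTHER numbers (without index 1): gcd([26, 26]) = 26
New gcd = gcd(g_others, new_val) = gcd(26, 74) = 2

Answer: 2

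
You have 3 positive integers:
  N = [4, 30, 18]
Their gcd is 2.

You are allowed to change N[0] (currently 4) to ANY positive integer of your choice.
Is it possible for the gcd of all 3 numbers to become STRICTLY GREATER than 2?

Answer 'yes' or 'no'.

Answer: yes

Derivation:
Current gcd = 2
gcd of all OTHER numbers (without N[0]=4): gcd([30, 18]) = 6
The new gcd after any change is gcd(6, new_value).
This can be at most 6.
Since 6 > old gcd 2, the gcd CAN increase (e.g., set N[0] = 6).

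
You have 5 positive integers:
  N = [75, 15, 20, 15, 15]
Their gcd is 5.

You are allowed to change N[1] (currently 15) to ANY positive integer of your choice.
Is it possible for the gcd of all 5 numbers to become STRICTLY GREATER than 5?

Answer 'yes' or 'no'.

Answer: no

Derivation:
Current gcd = 5
gcd of all OTHER numbers (without N[1]=15): gcd([75, 20, 15, 15]) = 5
The new gcd after any change is gcd(5, new_value).
This can be at most 5.
Since 5 = old gcd 5, the gcd can only stay the same or decrease.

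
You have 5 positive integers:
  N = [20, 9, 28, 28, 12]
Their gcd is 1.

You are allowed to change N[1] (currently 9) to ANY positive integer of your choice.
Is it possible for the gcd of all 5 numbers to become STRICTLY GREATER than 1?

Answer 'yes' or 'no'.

Answer: yes

Derivation:
Current gcd = 1
gcd of all OTHER numbers (without N[1]=9): gcd([20, 28, 28, 12]) = 4
The new gcd after any change is gcd(4, new_value).
This can be at most 4.
Since 4 > old gcd 1, the gcd CAN increase (e.g., set N[1] = 4).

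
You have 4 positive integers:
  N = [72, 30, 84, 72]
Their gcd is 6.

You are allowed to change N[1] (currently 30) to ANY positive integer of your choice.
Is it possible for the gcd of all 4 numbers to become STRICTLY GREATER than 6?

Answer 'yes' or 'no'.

Answer: yes

Derivation:
Current gcd = 6
gcd of all OTHER numbers (without N[1]=30): gcd([72, 84, 72]) = 12
The new gcd after any change is gcd(12, new_value).
This can be at most 12.
Since 12 > old gcd 6, the gcd CAN increase (e.g., set N[1] = 12).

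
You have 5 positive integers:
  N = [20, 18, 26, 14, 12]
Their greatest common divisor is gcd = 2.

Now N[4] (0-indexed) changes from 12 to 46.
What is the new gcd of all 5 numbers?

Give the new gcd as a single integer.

Numbers: [20, 18, 26, 14, 12], gcd = 2
Change: index 4, 12 -> 46
gcd of the OTHER numbers (without index 4): gcd([20, 18, 26, 14]) = 2
New gcd = gcd(g_others, new_val) = gcd(2, 46) = 2

Answer: 2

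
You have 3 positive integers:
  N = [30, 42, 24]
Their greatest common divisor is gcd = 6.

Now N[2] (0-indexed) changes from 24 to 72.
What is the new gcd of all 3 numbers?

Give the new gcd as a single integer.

Numbers: [30, 42, 24], gcd = 6
Change: index 2, 24 -> 72
gcd of the OTHER numbers (without index 2): gcd([30, 42]) = 6
New gcd = gcd(g_others, new_val) = gcd(6, 72) = 6

Answer: 6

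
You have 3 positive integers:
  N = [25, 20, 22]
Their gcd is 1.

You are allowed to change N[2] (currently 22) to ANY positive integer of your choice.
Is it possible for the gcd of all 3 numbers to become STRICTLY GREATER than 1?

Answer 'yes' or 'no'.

Answer: yes

Derivation:
Current gcd = 1
gcd of all OTHER numbers (without N[2]=22): gcd([25, 20]) = 5
The new gcd after any change is gcd(5, new_value).
This can be at most 5.
Since 5 > old gcd 1, the gcd CAN increase (e.g., set N[2] = 5).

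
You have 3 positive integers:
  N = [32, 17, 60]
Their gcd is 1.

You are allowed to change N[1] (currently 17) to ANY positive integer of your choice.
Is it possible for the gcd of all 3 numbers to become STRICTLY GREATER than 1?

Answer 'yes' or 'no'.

Answer: yes

Derivation:
Current gcd = 1
gcd of all OTHER numbers (without N[1]=17): gcd([32, 60]) = 4
The new gcd after any change is gcd(4, new_value).
This can be at most 4.
Since 4 > old gcd 1, the gcd CAN increase (e.g., set N[1] = 4).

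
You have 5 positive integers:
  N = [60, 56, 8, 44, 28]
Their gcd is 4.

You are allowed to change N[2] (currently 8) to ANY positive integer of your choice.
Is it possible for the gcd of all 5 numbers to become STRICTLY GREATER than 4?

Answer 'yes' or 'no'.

Answer: no

Derivation:
Current gcd = 4
gcd of all OTHER numbers (without N[2]=8): gcd([60, 56, 44, 28]) = 4
The new gcd after any change is gcd(4, new_value).
This can be at most 4.
Since 4 = old gcd 4, the gcd can only stay the same or decrease.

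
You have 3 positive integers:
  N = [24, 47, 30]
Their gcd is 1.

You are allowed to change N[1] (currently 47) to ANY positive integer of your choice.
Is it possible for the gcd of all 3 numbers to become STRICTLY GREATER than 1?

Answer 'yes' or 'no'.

Answer: yes

Derivation:
Current gcd = 1
gcd of all OTHER numbers (without N[1]=47): gcd([24, 30]) = 6
The new gcd after any change is gcd(6, new_value).
This can be at most 6.
Since 6 > old gcd 1, the gcd CAN increase (e.g., set N[1] = 6).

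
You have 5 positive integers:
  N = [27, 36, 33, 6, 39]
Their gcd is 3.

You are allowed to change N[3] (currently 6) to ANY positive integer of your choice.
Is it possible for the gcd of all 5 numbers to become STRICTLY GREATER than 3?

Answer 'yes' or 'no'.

Current gcd = 3
gcd of all OTHER numbers (without N[3]=6): gcd([27, 36, 33, 39]) = 3
The new gcd after any change is gcd(3, new_value).
This can be at most 3.
Since 3 = old gcd 3, the gcd can only stay the same or decrease.

Answer: no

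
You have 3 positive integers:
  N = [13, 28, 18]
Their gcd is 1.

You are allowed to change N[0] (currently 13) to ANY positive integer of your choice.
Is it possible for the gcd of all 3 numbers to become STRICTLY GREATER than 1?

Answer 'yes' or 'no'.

Answer: yes

Derivation:
Current gcd = 1
gcd of all OTHER numbers (without N[0]=13): gcd([28, 18]) = 2
The new gcd after any change is gcd(2, new_value).
This can be at most 2.
Since 2 > old gcd 1, the gcd CAN increase (e.g., set N[0] = 2).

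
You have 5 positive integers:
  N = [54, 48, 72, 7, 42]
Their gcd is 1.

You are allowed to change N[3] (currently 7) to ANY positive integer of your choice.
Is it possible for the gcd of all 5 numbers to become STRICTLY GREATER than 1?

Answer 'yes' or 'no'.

Answer: yes

Derivation:
Current gcd = 1
gcd of all OTHER numbers (without N[3]=7): gcd([54, 48, 72, 42]) = 6
The new gcd after any change is gcd(6, new_value).
This can be at most 6.
Since 6 > old gcd 1, the gcd CAN increase (e.g., set N[3] = 6).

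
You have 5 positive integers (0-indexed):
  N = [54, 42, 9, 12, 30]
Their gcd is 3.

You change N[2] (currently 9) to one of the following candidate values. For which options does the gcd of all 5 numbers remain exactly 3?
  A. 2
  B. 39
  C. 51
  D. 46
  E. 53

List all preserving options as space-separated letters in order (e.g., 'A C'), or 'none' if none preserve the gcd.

Answer: B C

Derivation:
Old gcd = 3; gcd of others (without N[2]) = 6
New gcd for candidate v: gcd(6, v). Preserves old gcd iff gcd(6, v) = 3.
  Option A: v=2, gcd(6,2)=2 -> changes
  Option B: v=39, gcd(6,39)=3 -> preserves
  Option C: v=51, gcd(6,51)=3 -> preserves
  Option D: v=46, gcd(6,46)=2 -> changes
  Option E: v=53, gcd(6,53)=1 -> changes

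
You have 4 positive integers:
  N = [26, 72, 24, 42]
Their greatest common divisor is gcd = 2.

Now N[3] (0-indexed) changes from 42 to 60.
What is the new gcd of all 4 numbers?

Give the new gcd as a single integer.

Answer: 2

Derivation:
Numbers: [26, 72, 24, 42], gcd = 2
Change: index 3, 42 -> 60
gcd of the OTHER numbers (without index 3): gcd([26, 72, 24]) = 2
New gcd = gcd(g_others, new_val) = gcd(2, 60) = 2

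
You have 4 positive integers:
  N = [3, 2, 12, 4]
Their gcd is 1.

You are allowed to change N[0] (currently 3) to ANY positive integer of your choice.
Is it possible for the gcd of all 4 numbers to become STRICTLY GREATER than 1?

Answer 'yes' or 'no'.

Answer: yes

Derivation:
Current gcd = 1
gcd of all OTHER numbers (without N[0]=3): gcd([2, 12, 4]) = 2
The new gcd after any change is gcd(2, new_value).
This can be at most 2.
Since 2 > old gcd 1, the gcd CAN increase (e.g., set N[0] = 2).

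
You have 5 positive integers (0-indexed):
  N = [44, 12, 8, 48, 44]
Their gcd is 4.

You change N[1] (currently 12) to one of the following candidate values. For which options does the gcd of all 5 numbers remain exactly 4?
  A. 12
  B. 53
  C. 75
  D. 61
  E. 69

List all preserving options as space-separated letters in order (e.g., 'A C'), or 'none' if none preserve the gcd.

Old gcd = 4; gcd of others (without N[1]) = 4
New gcd for candidate v: gcd(4, v). Preserves old gcd iff gcd(4, v) = 4.
  Option A: v=12, gcd(4,12)=4 -> preserves
  Option B: v=53, gcd(4,53)=1 -> changes
  Option C: v=75, gcd(4,75)=1 -> changes
  Option D: v=61, gcd(4,61)=1 -> changes
  Option E: v=69, gcd(4,69)=1 -> changes

Answer: A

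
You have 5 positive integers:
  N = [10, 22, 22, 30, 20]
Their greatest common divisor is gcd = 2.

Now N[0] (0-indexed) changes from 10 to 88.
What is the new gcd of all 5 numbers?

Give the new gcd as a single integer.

Answer: 2

Derivation:
Numbers: [10, 22, 22, 30, 20], gcd = 2
Change: index 0, 10 -> 88
gcd of the OTHER numbers (without index 0): gcd([22, 22, 30, 20]) = 2
New gcd = gcd(g_others, new_val) = gcd(2, 88) = 2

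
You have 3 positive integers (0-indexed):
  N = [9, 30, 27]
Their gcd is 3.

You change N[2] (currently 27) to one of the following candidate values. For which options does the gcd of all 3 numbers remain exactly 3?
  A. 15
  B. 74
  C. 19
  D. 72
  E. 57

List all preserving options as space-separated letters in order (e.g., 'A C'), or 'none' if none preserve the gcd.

Answer: A D E

Derivation:
Old gcd = 3; gcd of others (without N[2]) = 3
New gcd for candidate v: gcd(3, v). Preserves old gcd iff gcd(3, v) = 3.
  Option A: v=15, gcd(3,15)=3 -> preserves
  Option B: v=74, gcd(3,74)=1 -> changes
  Option C: v=19, gcd(3,19)=1 -> changes
  Option D: v=72, gcd(3,72)=3 -> preserves
  Option E: v=57, gcd(3,57)=3 -> preserves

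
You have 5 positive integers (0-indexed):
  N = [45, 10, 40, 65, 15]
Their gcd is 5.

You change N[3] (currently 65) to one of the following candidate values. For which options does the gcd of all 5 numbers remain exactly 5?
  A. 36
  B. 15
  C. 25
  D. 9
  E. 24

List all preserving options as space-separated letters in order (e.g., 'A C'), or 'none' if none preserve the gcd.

Old gcd = 5; gcd of others (without N[3]) = 5
New gcd for candidate v: gcd(5, v). Preserves old gcd iff gcd(5, v) = 5.
  Option A: v=36, gcd(5,36)=1 -> changes
  Option B: v=15, gcd(5,15)=5 -> preserves
  Option C: v=25, gcd(5,25)=5 -> preserves
  Option D: v=9, gcd(5,9)=1 -> changes
  Option E: v=24, gcd(5,24)=1 -> changes

Answer: B C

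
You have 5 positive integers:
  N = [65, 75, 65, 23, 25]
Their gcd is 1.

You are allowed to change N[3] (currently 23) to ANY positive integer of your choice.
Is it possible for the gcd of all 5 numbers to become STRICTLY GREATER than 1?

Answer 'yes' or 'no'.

Answer: yes

Derivation:
Current gcd = 1
gcd of all OTHER numbers (without N[3]=23): gcd([65, 75, 65, 25]) = 5
The new gcd after any change is gcd(5, new_value).
This can be at most 5.
Since 5 > old gcd 1, the gcd CAN increase (e.g., set N[3] = 5).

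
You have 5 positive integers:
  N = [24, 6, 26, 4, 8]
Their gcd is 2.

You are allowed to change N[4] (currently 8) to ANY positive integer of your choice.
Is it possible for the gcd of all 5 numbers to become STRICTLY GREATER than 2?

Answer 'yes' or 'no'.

Current gcd = 2
gcd of all OTHER numbers (without N[4]=8): gcd([24, 6, 26, 4]) = 2
The new gcd after any change is gcd(2, new_value).
This can be at most 2.
Since 2 = old gcd 2, the gcd can only stay the same or decrease.

Answer: no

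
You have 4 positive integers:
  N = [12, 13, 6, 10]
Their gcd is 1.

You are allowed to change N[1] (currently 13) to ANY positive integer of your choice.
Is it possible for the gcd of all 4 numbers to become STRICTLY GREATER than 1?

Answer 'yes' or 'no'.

Answer: yes

Derivation:
Current gcd = 1
gcd of all OTHER numbers (without N[1]=13): gcd([12, 6, 10]) = 2
The new gcd after any change is gcd(2, new_value).
This can be at most 2.
Since 2 > old gcd 1, the gcd CAN increase (e.g., set N[1] = 2).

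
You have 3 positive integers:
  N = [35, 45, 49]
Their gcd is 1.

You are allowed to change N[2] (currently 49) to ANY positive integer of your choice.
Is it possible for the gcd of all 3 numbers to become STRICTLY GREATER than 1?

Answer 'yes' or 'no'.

Answer: yes

Derivation:
Current gcd = 1
gcd of all OTHER numbers (without N[2]=49): gcd([35, 45]) = 5
The new gcd after any change is gcd(5, new_value).
This can be at most 5.
Since 5 > old gcd 1, the gcd CAN increase (e.g., set N[2] = 5).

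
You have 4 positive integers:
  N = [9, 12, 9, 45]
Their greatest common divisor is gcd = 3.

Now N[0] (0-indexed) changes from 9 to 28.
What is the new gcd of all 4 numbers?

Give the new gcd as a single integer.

Answer: 1

Derivation:
Numbers: [9, 12, 9, 45], gcd = 3
Change: index 0, 9 -> 28
gcd of the OTHER numbers (without index 0): gcd([12, 9, 45]) = 3
New gcd = gcd(g_others, new_val) = gcd(3, 28) = 1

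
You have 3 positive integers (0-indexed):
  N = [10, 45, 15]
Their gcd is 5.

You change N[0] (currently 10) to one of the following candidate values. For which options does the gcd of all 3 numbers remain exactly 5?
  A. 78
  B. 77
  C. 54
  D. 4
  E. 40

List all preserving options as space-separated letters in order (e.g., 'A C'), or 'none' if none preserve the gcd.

Answer: E

Derivation:
Old gcd = 5; gcd of others (without N[0]) = 15
New gcd for candidate v: gcd(15, v). Preserves old gcd iff gcd(15, v) = 5.
  Option A: v=78, gcd(15,78)=3 -> changes
  Option B: v=77, gcd(15,77)=1 -> changes
  Option C: v=54, gcd(15,54)=3 -> changes
  Option D: v=4, gcd(15,4)=1 -> changes
  Option E: v=40, gcd(15,40)=5 -> preserves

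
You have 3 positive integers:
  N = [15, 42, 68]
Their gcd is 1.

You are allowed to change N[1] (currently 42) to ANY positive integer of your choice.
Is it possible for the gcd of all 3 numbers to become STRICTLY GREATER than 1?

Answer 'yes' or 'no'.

Answer: no

Derivation:
Current gcd = 1
gcd of all OTHER numbers (without N[1]=42): gcd([15, 68]) = 1
The new gcd after any change is gcd(1, new_value).
This can be at most 1.
Since 1 = old gcd 1, the gcd can only stay the same or decrease.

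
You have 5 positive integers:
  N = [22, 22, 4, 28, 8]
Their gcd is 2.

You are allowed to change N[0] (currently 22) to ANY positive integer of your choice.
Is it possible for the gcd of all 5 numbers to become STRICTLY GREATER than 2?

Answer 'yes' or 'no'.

Current gcd = 2
gcd of all OTHER numbers (without N[0]=22): gcd([22, 4, 28, 8]) = 2
The new gcd after any change is gcd(2, new_value).
This can be at most 2.
Since 2 = old gcd 2, the gcd can only stay the same or decrease.

Answer: no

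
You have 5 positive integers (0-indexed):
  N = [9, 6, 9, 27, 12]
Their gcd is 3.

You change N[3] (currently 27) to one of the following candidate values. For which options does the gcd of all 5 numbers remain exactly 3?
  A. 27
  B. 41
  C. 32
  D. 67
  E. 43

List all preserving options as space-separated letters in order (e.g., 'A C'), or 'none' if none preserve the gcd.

Old gcd = 3; gcd of others (without N[3]) = 3
New gcd for candidate v: gcd(3, v). Preserves old gcd iff gcd(3, v) = 3.
  Option A: v=27, gcd(3,27)=3 -> preserves
  Option B: v=41, gcd(3,41)=1 -> changes
  Option C: v=32, gcd(3,32)=1 -> changes
  Option D: v=67, gcd(3,67)=1 -> changes
  Option E: v=43, gcd(3,43)=1 -> changes

Answer: A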